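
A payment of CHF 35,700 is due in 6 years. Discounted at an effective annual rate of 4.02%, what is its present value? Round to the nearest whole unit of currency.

PV = FV·(1+i)^(−n) = 35,700 × 0.789403 = 28,181.6956

CHF 28,182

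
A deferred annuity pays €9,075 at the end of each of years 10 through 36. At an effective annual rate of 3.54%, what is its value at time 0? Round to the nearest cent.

Value one period before first payment (t=9): 9075 × [1 − (1+0.0354)^(−27)] / 0.0354 = 9075 × 17.205859 = 156,143.1697
PV₀ = 156,143.1697 / (1+0.0354)^9 = 156,143.1697 / 1.367645 = 114,169.3545

€114,169.35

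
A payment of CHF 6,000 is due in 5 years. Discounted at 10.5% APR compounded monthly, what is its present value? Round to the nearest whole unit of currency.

Periodic rate i = 0.105/12 = 0.00875; n = 5 × 12 = 60 periods.
PV = 6,000 / (1 + 0.00875)^60 = 6,000 / 1.686603 = 3,557.4466

CHF 3,557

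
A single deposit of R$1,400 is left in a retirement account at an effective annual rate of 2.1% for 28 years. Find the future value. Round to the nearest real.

FV = PV·(1+i)^n = 1,400 × 1.789455 = 2,505.2370

R$2,505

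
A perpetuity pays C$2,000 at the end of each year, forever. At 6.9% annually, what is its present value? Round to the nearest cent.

PV = C/r = 2000/0.069 = 28,985.5072

C$28,985.51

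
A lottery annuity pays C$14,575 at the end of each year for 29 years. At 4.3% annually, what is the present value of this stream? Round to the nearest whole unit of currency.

Annuity factor a(29|0.043) = 16.396407; PV = 14575 × 16.396407 = 238,977.6250

C$238,978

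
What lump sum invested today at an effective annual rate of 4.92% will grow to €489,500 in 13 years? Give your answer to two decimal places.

€262,177.27

PV = FV·(1+i)^(−n) = 489,500 × 0.535602 = 262,177.2665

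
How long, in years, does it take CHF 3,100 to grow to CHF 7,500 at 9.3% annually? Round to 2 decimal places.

9.94 years

n = ln(7500/3100) / ln(1+0.093) = ln(2.41935) / 0.088926 = 9.9352 years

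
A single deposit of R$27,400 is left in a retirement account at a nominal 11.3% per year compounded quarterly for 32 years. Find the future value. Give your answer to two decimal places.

R$969,139.94

With 4 periods per year: i = 0.02825, n = 128.
FV = PV·(1+i)^n = 27,400 × 35.370071 = 969,139.9356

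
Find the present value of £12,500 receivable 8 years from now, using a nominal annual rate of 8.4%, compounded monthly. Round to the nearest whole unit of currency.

i = 0.084/12 = 0.007 per month; n = 8·12 = 96.
Discount factor = (1+0.007)^(−96) = 0.511883; PV = 12,500 × 0.511883 = 6,398.5393

£6,399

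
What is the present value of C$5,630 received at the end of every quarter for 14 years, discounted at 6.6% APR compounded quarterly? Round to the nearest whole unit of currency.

i = 0.066/4 = 0.0165 per quarter; n = 14·4 = 56.
PV = PMT · [1 − (1+i)^(−n)] / i = 5630 · 36.367735 = 204,750.3499

C$204,750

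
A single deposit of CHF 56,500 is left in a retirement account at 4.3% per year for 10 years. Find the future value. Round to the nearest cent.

CHF 86,077.87

FV = 56,500 × (1 + 0.043)^10 = 86,077.8740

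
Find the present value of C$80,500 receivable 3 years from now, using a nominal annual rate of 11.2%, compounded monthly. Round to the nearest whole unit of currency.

C$57,617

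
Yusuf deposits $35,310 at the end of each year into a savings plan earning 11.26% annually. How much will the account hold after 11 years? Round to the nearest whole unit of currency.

$700,531

FV = 35310 × [(1+0.1126)^11 − 1] / 0.1126 = 35310 × 19.839454 = 700,531.1230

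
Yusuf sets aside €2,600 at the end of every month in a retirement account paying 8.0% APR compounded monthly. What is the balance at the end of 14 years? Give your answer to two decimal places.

€800,858.69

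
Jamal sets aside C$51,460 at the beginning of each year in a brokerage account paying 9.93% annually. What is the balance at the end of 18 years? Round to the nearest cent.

FV = 51460 × [(1+0.0993)^18 − 1] / 0.0993 × (1+i) = 51460 × 49.779296 = 2,561,642.5942
(annuity-due: payments at period start, so ×(1+i).)

C$2,561,642.59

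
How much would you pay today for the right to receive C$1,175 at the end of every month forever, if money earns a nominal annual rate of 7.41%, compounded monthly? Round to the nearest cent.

Periodic rate i = 0.0741/12 = 0.006175.
PV = C/r = 1175/0.006175 = 190,283.4008

C$190,283.40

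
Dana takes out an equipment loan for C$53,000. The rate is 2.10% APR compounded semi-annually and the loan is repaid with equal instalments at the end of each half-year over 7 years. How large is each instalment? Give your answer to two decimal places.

C$4,090.58

Periodic rate i = 0.021/2 = 0.0105; n = 7 × 2 = 14 periods.
PMT = 53000 / ( [1 − (1+0.0105)^(−14)] / 0.0105 ) = 53000 / 12.956586 = 4,090.5839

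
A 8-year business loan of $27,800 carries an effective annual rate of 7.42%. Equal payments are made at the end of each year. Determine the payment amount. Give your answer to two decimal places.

Annuity-PV factor = 5.875316; PMT = 27800 / 5.875316 = 4,731.6606

$4,731.66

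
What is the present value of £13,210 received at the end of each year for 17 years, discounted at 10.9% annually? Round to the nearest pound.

PV = 13210 × [1 − (1+0.109)^(−17)] / 0.109 = 13210 × 7.594020 = 100,317.0092

£100,317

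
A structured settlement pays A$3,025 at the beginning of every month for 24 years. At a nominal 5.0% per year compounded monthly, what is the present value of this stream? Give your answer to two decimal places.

With 12 periods per year: i = 0.00416667, n = 288.
PV = 3025 × [1 − (1+0.00416667)^(−288)] / 0.00416667 × (1+i) = 3025 × 168.231002 = 508,898.7815
(Beginning-of-period payments → annuity-due factor ×(1+i).)

A$508,898.78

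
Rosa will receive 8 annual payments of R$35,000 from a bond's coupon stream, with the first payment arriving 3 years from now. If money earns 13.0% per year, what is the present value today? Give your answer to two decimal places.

PV at t=2 (ordinary 8-year annuity): 35000 × a(8|0.13) = 35000 × 4.798770 = 167,956.9603
Discount back 2 years: 167,956.9603 × (1+0.13)^(−2) = 167,956.9603 × 0.783147 = 131,534.9364

R$131,534.94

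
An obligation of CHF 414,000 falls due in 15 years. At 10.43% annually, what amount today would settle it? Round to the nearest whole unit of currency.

Discount factor = (1+0.1043)^(−15) = 0.225784; PV = 414,000 × 0.225784 = 93,474.7384

CHF 93,475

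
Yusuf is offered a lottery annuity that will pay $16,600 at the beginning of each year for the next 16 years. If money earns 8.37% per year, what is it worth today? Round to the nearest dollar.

PV = 16600 × [1 − (1+0.0837)^(−16)] / 0.0837 × (1+i) = 16600 × 9.369447 = 155,532.8187
(annuity-due: payments at period start, so ×(1+i).)

$155,533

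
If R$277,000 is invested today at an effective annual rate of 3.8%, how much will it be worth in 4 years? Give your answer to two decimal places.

R$321,565.30

277,000 × (1+0.038)^4 = 277,000 × 1.160886 = 321,565.3038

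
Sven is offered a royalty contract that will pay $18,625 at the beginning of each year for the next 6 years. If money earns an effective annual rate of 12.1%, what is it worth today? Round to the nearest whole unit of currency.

PV = PMT · [1 − (1+i)^(−n)] / i × (1+i) = 18625 · 4.595864 = 85,597.9647
(Beginning-of-period payments → annuity-due factor ×(1+i).)

$85,598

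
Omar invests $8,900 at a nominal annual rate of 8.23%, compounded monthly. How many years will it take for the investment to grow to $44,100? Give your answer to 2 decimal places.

19.51 years

Periodic rate i = 0.0823/12 = 0.00685833.
(1+i)^n = 44100/8900 = 4.95506, so n = ln 4.95506 / ln 1.00686 = 234.1517 months
= 234.1517/12 years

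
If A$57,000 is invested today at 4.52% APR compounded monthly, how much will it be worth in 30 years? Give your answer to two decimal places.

Periodic rate i = 0.0452/12 = 0.00376667; n = 30 × 12 = 360 periods.
FV = PV·(1+i)^n = 57,000 × 3.870767 = 220,633.7005

A$220,633.70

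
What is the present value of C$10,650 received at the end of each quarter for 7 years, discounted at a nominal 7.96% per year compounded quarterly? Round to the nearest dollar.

C$226,939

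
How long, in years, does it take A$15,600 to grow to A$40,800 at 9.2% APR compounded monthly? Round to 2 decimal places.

Periodic rate i = 0.092/12 = 0.00766667.
(1+i)^n = 40800/15600 = 2.61538, so n = ln 2.61538 / ln 1.00767 = 125.8816 months
= 125.8816/12 years

10.49 years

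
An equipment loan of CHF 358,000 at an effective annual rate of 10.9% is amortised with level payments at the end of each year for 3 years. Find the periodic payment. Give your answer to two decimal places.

CHF 146,243.55

PMT = 358000 / ( [1 − (1+0.109)^(−3)] / 0.109 ) = 358000 / 2.447971 = 146,243.5512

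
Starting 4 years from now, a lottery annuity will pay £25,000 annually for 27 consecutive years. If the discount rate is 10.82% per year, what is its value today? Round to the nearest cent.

Value one period before first payment (t=3): 25000 × [1 − (1+0.1082)^(−27)] / 0.1082 = 25000 × 8.665268 = 216,631.6935
Discount back 3 years: 216,631.6935 × (1+0.1082)^(−3) = 216,631.6935 × 0.734760 = 159,172.3240

£159,172.32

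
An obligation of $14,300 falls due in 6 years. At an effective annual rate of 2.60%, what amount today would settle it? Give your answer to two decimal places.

$12,258.91

Discount factor = (1+0.026)^(−6) = 0.857266; PV = 14,300 × 0.857266 = 12,258.9105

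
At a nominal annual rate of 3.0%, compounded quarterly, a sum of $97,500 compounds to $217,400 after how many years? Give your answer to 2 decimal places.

Periodic rate i = 0.03/4 = 0.0075.
(1+i)^n = 217400/97500 = 2.22974, so n = ln 2.22974 / ln 1.0075 = 107.3187 quarters
= 107.3187/4 years

26.83 years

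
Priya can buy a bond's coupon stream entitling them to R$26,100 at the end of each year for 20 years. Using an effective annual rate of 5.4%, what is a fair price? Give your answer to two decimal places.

PV = 26100 × [1 − (1+0.054)^(−20)] / 0.054 = 26100 × 12.050161 = 314,509.1996

R$314,509.20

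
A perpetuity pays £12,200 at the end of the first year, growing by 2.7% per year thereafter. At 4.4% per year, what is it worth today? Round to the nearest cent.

PV = PMT / (i − g) = 12200 / (0.044 − 0.027) = 12200 / 0.017000 = 717,647.0588

£717,647.06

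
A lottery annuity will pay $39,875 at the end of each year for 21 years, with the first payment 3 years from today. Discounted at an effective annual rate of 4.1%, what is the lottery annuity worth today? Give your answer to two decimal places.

Value one period before first payment (t=2): 39875 × [1 − (1+0.041)^(−21)] / 0.041 = 39875 × 13.900840 = 554,295.9806
Discount back 2 years: 554,295.9806 × (1+0.041)^(−2) = 554,295.9806 × 0.922781 = 511,493.6781

$511,493.68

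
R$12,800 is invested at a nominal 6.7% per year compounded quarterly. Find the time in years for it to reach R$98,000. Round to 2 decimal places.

Periodic rate i = 0.067/4 = 0.01675.
n = ln(98000/12800) / ln(1+0.01675) = ln(7.65625) / 0.016611 = 122.5387 quarters
= 122.5387/4 years

30.63 years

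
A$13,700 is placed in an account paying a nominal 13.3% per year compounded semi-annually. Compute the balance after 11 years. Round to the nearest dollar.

With 2 periods per year: i = 0.0665, n = 22.
13,700 × (1+0.0665)^22 = 13,700 × 4.122294 = 56,475.4217

A$56,475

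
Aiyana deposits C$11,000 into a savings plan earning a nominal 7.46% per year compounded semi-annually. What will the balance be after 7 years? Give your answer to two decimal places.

Periodic rate i = 0.0746/2 = 0.0373; n = 7 × 2 = 14 periods.
FV = 11,000 × (1 + 0.0373)^14 = 18,367.6661

C$18,367.67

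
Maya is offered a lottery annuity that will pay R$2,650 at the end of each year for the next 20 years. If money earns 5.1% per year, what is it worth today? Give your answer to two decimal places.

R$32,746.63

PV = 2650 × [1 − (1+0.051)^(−20)] / 0.051 = 2650 × 12.357217 = 32,746.6254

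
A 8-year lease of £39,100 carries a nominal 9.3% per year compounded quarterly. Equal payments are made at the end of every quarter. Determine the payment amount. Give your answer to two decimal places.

£1,745.78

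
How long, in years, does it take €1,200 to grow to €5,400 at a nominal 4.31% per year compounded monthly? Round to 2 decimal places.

34.96 years

Periodic rate i = 0.0431/12 = 0.00359167.
n = ln(5400/1200) / ln(1+0.00359167) = ln(4.50000) / 0.003585 = 419.5202 months
= 419.5202/12 years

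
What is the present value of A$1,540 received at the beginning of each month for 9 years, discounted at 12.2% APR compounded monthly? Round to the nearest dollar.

A$101,695

i = 0.122/12 = 0.0101667 per month; n = 9·12 = 108.
PV = PMT · [1 − (1+i)^(−n)] / i × (1+i) = 1540 · 66.035912 = 101,695.3046
Payments are at the start of each period, so multiply by (1+i).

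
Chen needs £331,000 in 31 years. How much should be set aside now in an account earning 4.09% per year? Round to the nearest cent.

PV = FV·(1+i)^(−n) = 331,000 × 0.288616 = 95,531.9690

£95,531.97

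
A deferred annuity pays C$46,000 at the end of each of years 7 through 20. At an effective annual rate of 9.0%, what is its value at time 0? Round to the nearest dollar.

PV at t=6 (ordinary 14-year annuity): 46000 × a(14|0.09) = 46000 × 7.786150 = 358,162.9179
Discount back 6 years: 358,162.9179 × (1+0.09)^(−6) = 358,162.9179 × 0.596267 = 213,560.8456

C$213,561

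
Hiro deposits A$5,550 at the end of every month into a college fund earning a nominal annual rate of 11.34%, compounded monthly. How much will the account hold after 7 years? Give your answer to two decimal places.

Periodic rate i = 0.1134/12 = 0.00945; n = 7 × 12 = 84 periods.
Accumulation factor s(84|0.00945) = 127.360502; FV = 5550 × 127.360502 = 706,850.7881

A$706,850.79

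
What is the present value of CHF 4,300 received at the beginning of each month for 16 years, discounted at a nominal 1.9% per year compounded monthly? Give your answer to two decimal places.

CHF 712,559.32

With 12 periods per year: i = 0.00158333, n = 192.
PV = 4300 × [1 − (1+0.00158333)^(−192)] / 0.00158333 × (1+i) = 4300 × 165.711470 = 712,559.3196
(Beginning-of-period payments → annuity-due factor ×(1+i).)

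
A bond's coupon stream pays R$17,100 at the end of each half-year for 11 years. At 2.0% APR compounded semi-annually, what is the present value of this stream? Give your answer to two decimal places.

With 2 periods per year: i = 0.01, n = 22.
Annuity factor a(22|0.01) = 19.660379; PV = 17100 × 19.660379 = 336,192.4867

R$336,192.49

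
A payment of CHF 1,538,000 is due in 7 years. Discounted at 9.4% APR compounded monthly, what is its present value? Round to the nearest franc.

CHF 798,553

With 12 periods per year: i = 0.00783333, n = 84.
Discount factor = (1+0.00783333)^(−84) = 0.519216; PV = 1,538,000 × 0.519216 = 798,553.4766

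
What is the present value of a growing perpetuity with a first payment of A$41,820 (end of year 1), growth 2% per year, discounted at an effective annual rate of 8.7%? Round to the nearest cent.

A$624,179.10

PV = D₁/(r − g) = 41820/(0.087 − 0.02) = 624,179.1045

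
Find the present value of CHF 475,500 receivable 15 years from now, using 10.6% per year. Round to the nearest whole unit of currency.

CHF 104,912

Discount factor = (1+0.106)^(−15) = 0.220634; PV = 475,500 × 0.220634 = 104,911.6257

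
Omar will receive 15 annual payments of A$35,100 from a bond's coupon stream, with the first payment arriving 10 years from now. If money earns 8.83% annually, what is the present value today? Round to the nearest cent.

A$133,448.14

PV at t=9 (ordinary 15-year annuity): 35100 × a(15|0.0883) = 35100 × 8.142225 = 285,792.0827
Discount back 9 years: 285,792.0827 × (1+0.0883)^(−9) = 285,792.0827 × 0.466941 = 133,448.1418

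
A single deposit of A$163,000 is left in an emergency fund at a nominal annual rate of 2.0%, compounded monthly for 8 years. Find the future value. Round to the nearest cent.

A$191,256.80

i = 0.02/12 = 0.00166667 per month; n = 8·12 = 96.
163,000 × (1+0.00166667)^96 = 163,000 × 1.173355 = 191,256.7977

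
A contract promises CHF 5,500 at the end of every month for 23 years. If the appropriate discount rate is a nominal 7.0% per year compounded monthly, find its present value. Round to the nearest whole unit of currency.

CHF 753,508

i = 0.07/12 = 0.00583333 per month; n = 23·12 = 276.
PV = PMT · [1 − (1+i)^(−n)] / i = 5500 · 137.001461 = 753,508.0374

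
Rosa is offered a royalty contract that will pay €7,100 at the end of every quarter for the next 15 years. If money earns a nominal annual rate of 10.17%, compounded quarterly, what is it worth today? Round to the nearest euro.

€217,342

With 4 periods per year: i = 0.025425, n = 60.
PV = PMT · [1 − (1+i)^(−n)] / i = 7100 · 30.611598 = 217,342.3477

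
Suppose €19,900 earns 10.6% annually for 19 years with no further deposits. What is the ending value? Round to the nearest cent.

€134,958.58

19,900 × (1+0.106)^19 = 19,900 × 6.781838 = 134,958.5765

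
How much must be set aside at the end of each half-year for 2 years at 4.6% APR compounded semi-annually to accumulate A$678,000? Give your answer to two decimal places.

A$163,763.05

i = 0.046/2 = 0.023 per half-year; n = 2·2 = 4.
FV-annuity factor = 4.140128; PMT = 678000 / 4.140128 = 163,763.0461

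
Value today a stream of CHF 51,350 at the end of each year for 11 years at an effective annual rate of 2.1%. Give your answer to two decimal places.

PV = PMT · [1 − (1+i)^(−n)] / i = 51350 · 9.731409 = 499,707.8343

CHF 499,707.83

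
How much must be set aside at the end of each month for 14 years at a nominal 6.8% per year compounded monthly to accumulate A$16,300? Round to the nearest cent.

A$58.31

With 12 periods per year: i = 0.00566667, n = 168.
FV-annuity factor = 279.517660; PMT = 16300 / 279.517660 = 58.3147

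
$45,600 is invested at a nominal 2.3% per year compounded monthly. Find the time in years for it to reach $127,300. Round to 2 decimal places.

Periodic rate i = 0.023/12 = 0.00191667.
(1+i)^n = 127300/45600 = 2.79167, so n = ln 2.79167 / ln 1.00192 = 536.1508 months
= 536.1508/12 years

44.68 years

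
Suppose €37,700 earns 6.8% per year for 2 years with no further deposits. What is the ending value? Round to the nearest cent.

FV = 37,700 × (1 + 0.068)^2 = 43,001.5248

€43,001.52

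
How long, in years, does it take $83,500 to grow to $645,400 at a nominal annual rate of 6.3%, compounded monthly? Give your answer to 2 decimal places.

Periodic rate i = 0.063/12 = 0.00525.
(1+i)^n = 645400/83500 = 7.72934, so n = ln 7.72934 / ln 1.00525 = 390.5499 months
= 390.5499/12 years

32.55 years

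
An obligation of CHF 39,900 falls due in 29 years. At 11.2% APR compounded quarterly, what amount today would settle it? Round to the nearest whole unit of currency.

CHF 1,621

Periodic rate i = 0.112/4 = 0.028; n = 29 × 4 = 116 periods.
Discount factor = (1+0.028)^(−116) = 0.040625; PV = 39,900 × 0.040625 = 1,620.9574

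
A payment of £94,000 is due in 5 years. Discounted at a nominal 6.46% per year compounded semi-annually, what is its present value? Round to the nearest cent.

£68,401.97

Periodic rate i = 0.0646/2 = 0.0323; n = 5 × 2 = 10 periods.
Discount factor = (1+0.0323)^(−10) = 0.727680; PV = 94,000 × 0.727680 = 68,401.9653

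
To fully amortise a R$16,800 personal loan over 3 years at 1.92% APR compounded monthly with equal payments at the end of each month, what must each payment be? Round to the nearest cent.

i = 0.0192/12 = 0.0016 per month; n = 3·12 = 36.
Annuity-PV factor = 34.955664; PMT = 16800 / 34.955664 = 480.6088

R$480.61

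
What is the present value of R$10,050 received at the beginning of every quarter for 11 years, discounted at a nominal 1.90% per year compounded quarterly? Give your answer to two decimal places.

R$400,089.75

Periodic rate i = 0.019/4 = 0.00475; n = 11 × 4 = 44 periods.
PV = 10050 × [1 − (1+0.00475)^(−44)] / 0.00475 × (1+i) = 10050 × 39.809925 = 400,089.7482
(Beginning-of-period payments → annuity-due factor ×(1+i).)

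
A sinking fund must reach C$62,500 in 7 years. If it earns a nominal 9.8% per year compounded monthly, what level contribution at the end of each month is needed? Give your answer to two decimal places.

C$520.71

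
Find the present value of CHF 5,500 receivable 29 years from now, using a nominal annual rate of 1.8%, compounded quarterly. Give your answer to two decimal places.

CHF 3,267.15

Periodic rate i = 0.018/4 = 0.0045; n = 29 × 4 = 116 periods.
PV = FV·(1+i)^(−n) = 5,500 × 0.594028 = 3,267.1534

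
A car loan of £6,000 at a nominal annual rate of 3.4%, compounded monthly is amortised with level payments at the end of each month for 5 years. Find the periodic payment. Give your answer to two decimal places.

Periodic rate i = 0.034/12 = 0.00283333; n = 5 × 12 = 60 periods.
Annuity-PV factor = 55.105539; PMT = 6000 / 55.105539 = 108.8820

£108.88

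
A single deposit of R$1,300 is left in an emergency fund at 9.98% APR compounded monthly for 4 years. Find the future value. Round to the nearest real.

Periodic rate i = 0.0998/12 = 0.00831667; n = 4 × 12 = 48 periods.
1,300 × (1+0.00831667)^48 = 1,300 × 1.488173 = 1,934.6248

R$1,935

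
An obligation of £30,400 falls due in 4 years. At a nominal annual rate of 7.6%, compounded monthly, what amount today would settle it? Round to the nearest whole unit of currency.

With 12 periods per year: i = 0.00633333, n = 48.
Discount factor = (1+0.00633333)^(−48) = 0.738569; PV = 30,400 × 0.738569 = 22,452.4835

£22,452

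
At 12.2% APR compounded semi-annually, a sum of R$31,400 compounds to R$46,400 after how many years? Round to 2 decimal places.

Periodic rate i = 0.122/2 = 0.061.
n = ln(46400/31400) / ln(1+0.061) = ln(1.47771) / 0.059212 = 6.5948 half-years
= 6.5948/2 years

3.30 years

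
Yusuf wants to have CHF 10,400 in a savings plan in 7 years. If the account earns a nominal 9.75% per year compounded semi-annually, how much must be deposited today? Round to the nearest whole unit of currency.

CHF 5,341

i = 0.0975/2 = 0.04875 per half-year; n = 7·2 = 14.
Discount factor = (1+0.04875)^(−14) = 0.513561; PV = 10,400 × 0.513561 = 5,341.0385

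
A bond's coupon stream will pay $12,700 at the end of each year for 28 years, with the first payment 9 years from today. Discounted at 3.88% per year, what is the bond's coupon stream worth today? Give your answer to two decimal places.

$158,246.12

PV at t=8 (ordinary 28-year annuity): 12700 × a(28|0.0388) = 12700 × 16.896038 = 214,579.6868
Discount back 8 years: 214,579.6868 × (1+0.0388)^(−8) = 214,579.6868 × 0.737470 = 158,246.1232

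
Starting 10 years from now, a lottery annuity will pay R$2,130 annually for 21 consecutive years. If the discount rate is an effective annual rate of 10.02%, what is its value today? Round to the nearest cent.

PV at t=9 (ordinary 21-year annuity): 2130 × a(21|0.1002) = 2130 × 8.636570 = 18,395.8949
Discount back 9 years: 18,395.8949 × (1+0.1002)^(−9) = 18,395.8949 × 0.423404 = 7,788.9005

R$7,788.90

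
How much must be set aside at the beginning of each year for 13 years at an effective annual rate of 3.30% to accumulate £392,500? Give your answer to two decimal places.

£23,877.80

PMT = 392500 / ( [(1+0.033)^13 − 1] / 0.033 × (1+i) ) = 392500 / 16.437865 = 23,877.7964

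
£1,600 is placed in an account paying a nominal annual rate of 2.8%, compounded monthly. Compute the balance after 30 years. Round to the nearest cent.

£3,702.56

i = 0.028/12 = 0.00233333 per month; n = 30·12 = 360.
FV = PV·(1+i)^n = 1,600 × 2.314102 = 3,702.5625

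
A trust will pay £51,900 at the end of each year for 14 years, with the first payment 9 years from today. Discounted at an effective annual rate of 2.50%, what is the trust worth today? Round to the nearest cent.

£497,994.83

PV at t=8 (ordinary 14-year annuity): 51900 × a(14|0.025) = 51900 × 11.690912 = 606,758.3416
Discount back 8 years: 606,758.3416 × (1+0.025)^(−8) = 606,758.3416 × 0.820747 = 497,994.8282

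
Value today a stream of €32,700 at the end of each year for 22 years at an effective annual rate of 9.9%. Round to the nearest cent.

€288,906.56

PV = 32700 × [1 − (1+0.099)^(−22)] / 0.099 = 32700 × 8.835063 = 288,906.5588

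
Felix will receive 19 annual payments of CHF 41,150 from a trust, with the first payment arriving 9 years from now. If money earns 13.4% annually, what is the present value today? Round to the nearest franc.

CHF 101,998

Value one period before first payment (t=8): 41150 × [1 − (1+0.134)^(−19)] / 0.134 = 41150 × 6.778386 = 278,930.5667
Discount back 8 years: 278,930.5667 × (1+0.134)^(−8) = 278,930.5667 × 0.365675 = 101,998.0039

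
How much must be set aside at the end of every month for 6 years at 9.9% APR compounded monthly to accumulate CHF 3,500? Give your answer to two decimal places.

CHF 35.79

i = 0.099/12 = 0.00825 per month; n = 6·12 = 72.
FV-annuity factor = 97.795214; PMT = 3500 / 97.795214 = 35.7891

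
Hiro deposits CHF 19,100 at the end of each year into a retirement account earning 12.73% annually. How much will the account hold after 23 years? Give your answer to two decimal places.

CHF 2,211,056.61

FV = 19100 × [(1+0.1273)^23 − 1] / 0.1273 = 19100 × 115.762126 = 2,211,056.6095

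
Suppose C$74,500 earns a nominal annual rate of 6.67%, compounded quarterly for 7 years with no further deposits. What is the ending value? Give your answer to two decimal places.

C$118,374.00

With 4 periods per year: i = 0.016675, n = 28.
FV = PV·(1+i)^n = 74,500 × 1.588913 = 118,373.9981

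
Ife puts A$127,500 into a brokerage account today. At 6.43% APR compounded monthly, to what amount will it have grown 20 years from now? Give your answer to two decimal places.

A$459,750.16

With 12 periods per year: i = 0.00535833, n = 240.
FV = 127,500 × (1 + 0.00535833)^240 = 459,750.1615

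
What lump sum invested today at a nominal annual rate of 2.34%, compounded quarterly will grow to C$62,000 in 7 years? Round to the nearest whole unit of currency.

With 4 periods per year: i = 0.00585, n = 28.
Discount factor = (1+0.00585)^(−28) = 0.849317; PV = 62,000 × 0.849317 = 52,657.6559

C$52,658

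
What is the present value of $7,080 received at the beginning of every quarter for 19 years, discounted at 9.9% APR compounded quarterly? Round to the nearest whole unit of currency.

$247,420

i = 0.099/4 = 0.02475 per quarter; n = 19·4 = 76.
PV = PMT · [1 − (1+i)^(−n)] / i × (1+i) = 7080 · 34.946305 = 247,419.8367
Payments are at the start of each period, so multiply by (1+i).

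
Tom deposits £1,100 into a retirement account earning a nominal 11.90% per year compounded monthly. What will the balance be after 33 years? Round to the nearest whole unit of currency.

£54,760

With 12 periods per year: i = 0.00991667, n = 396.
FV = PV·(1+i)^n = 1,100 × 49.782146 = 54,760.3604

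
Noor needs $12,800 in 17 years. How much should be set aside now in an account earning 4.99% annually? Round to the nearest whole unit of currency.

PV = FV·(1+i)^(−n) = 12,800 × 0.437004 = 5,593.6471

$5,594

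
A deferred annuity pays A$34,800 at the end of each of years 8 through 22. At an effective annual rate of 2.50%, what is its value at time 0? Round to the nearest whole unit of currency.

A$362,478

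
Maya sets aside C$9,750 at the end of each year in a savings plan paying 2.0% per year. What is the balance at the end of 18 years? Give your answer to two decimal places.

FV = 9750 × [(1+0.02)^18 − 1] / 0.02 = 9750 × 21.412312 = 208,770.0457

C$208,770.05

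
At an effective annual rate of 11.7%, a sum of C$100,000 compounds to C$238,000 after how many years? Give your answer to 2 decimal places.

(1+i)^n = 238000/100000 = 2.38000, so n = ln 2.38000 / ln 1.117 = 7.8367 years

7.84 years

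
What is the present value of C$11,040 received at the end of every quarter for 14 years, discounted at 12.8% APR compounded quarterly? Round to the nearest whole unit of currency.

i = 0.128/4 = 0.032 per quarter; n = 14·4 = 56.
PV = PMT · [1 − (1+i)^(−n)] / i = 11040 · 25.894661 = 285,877.0566

C$285,877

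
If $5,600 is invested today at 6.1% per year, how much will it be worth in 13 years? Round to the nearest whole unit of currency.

$12,092

5,600 × (1+0.061)^13 = 5,600 × 2.159235 = 12,091.7182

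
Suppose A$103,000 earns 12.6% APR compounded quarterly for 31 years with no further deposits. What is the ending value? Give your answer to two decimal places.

A$4,819,722.47

i = 0.126/4 = 0.0315 per quarter; n = 31·4 = 124.
FV = 103,000 × (1 + 0.0315)^124 = 4,819,722.4666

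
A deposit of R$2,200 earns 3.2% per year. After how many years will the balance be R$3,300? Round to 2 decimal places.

12.87 years

n = ln(3300/2200) / ln(1+0.032) = ln(1.50000) / 0.031499 = 12.8725 years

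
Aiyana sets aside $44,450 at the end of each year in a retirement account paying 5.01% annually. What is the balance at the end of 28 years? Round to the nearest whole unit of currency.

$2,600,100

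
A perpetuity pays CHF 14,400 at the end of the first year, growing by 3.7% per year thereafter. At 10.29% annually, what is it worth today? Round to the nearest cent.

PV = D₁/(r − g) = 14400/(0.1029 − 0.037) = 218,512.8983

CHF 218,512.90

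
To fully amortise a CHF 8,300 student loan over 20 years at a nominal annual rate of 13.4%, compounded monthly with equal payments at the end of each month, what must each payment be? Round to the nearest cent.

CHF 99.62

i = 0.134/12 = 0.0111667 per month; n = 20·12 = 240.
PMT = 8300 / ( [1 − (1+0.0111667)^(−240)] / 0.0111667 ) = 8300 / 83.320378 = 99.6155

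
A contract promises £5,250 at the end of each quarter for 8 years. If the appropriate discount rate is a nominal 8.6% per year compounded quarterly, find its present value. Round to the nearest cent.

£120,564.84

Periodic rate i = 0.086/4 = 0.0215; n = 8 × 4 = 32 periods.
PV = PMT · [1 − (1+i)^(−n)] / i = 5250 · 22.964732 = 120,564.8415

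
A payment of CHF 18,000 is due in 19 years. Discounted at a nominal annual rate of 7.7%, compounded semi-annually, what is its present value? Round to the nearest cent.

i = 0.077/2 = 0.0385 per half-year; n = 19·2 = 38.
PV = 18,000 / (1 + 0.0385)^38 = 18,000 / 4.201913 = 4,283.7634

CHF 4,283.76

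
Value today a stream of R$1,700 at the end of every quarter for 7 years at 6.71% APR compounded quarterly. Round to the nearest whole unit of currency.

i = 0.0671/4 = 0.016775 per quarter; n = 7·4 = 28.
PV = 1700 × [1 − (1+0.016775)^(−28)] / 0.016775 = 1700 × 22.197893 = 37,736.4177

R$37,736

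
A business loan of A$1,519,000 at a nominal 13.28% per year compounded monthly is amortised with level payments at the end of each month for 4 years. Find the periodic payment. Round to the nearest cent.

i = 0.1328/12 = 0.0110667 per month; n = 4·12 = 48.
Annuity-PV factor = 37.082806; PMT = 1.519e+06 / 37.082806 = 40,962.3799

A$40,962.38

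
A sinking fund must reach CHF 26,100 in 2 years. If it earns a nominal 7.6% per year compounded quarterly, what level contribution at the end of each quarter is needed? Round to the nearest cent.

CHF 3,051.67

With 4 periods per year: i = 0.019, n = 8.
FV-annuity factor = 8.552703; PMT = 26100 / 8.552703 = 3,051.6666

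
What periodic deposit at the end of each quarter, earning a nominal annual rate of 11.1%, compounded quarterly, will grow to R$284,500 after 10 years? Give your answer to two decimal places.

With 4 periods per year: i = 0.02775, n = 40.
PMT = 284500 / ( [(1+0.02775)^40 − 1] / 0.02775 ) = 284500 / 71.669104 = 3,969.6324

R$3,969.63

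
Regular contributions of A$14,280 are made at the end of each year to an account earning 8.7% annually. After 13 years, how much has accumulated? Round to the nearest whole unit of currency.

FV = PMT · [(1+i)^n − 1] / i = 14280 · 22.504644 = 321,366.3100

A$321,366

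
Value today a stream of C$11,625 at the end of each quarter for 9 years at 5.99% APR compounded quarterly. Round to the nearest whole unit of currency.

C$321,689

With 4 periods per year: i = 0.014975, n = 36.
PV = PMT · [1 − (1+i)^(−n)] / i = 11625 · 27.672202 = 321,689.3517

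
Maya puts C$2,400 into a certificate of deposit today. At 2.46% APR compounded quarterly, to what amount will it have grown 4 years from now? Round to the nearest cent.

C$2,647.37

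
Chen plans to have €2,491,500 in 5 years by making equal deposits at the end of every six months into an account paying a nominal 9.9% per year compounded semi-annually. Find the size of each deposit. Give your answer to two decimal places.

€198,548.40

Periodic rate i = 0.099/2 = 0.0495; n = 5 × 2 = 10 periods.
PMT = 2.4915e+06 / ( [(1+0.0495)^10 − 1] / 0.0495 ) = 2.4915e+06 / 12.548577 = 198,548.4013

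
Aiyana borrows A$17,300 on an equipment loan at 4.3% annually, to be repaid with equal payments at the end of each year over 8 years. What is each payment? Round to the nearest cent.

A$2,601.46

PMT = 17300 / ( [1 − (1+0.043)^(−8)] / 0.043 ) = 17300 / 6.650118 = 2,601.4575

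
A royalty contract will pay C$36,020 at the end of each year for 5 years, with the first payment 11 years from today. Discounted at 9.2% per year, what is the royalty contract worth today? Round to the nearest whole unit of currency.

Value one period before first payment (t=10): 36020 × [1 − (1+0.092)^(−5)] / 0.092 = 36020 × 3.869550 = 139,381.1929
Discount back 10 years: 139,381.1929 × (1+0.092)^(−10) = 139,381.1929 × 0.414738 = 57,806.6489

C$57,807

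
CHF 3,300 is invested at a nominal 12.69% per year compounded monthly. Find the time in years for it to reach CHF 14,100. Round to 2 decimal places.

11.50 years

Periodic rate i = 0.1269/12 = 0.010575.
(1+i)^n = 14100/3300 = 4.27273, so n = ln 4.27273 / ln 1.01058 = 138.0537 months
= 138.0537/12 years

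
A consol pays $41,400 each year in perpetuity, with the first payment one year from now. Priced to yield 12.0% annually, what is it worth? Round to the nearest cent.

$345,000.00

PV = PMT / i = 41400 / 0.12 = 345,000.0000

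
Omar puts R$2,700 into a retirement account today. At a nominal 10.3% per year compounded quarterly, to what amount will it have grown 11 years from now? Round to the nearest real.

R$8,264

i = 0.103/4 = 0.02575 per quarter; n = 11·4 = 44.
FV = 2,700 × (1 + 0.02575)^44 = 8,264.0111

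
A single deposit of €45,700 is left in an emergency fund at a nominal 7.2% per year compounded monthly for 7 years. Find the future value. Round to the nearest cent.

Periodic rate i = 0.072/12 = 0.006; n = 7 × 12 = 84 periods.
FV = 45,700 × (1 + 0.006)^84 = 75,534.7125

€75,534.71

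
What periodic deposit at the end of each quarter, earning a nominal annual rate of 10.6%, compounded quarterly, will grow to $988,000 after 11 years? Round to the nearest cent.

$12,116.93

With 4 periods per year: i = 0.0265, n = 44.
FV-annuity factor = 81.538784; PMT = 988000 / 81.538784 = 12,116.9332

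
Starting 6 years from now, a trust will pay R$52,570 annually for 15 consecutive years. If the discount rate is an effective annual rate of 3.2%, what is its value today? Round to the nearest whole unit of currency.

R$528,454

Value one period before first payment (t=5): 52570 × [1 − (1+0.032)^(−15)] / 0.032 = 52570 × 11.767057 = 618,594.1809
PV₀ = 618,594.1809 / (1+0.032)^5 = 618,594.1809 / 1.170573 = 528,454.1878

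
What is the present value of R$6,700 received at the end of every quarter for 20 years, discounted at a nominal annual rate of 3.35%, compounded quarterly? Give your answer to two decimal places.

R$389,489.39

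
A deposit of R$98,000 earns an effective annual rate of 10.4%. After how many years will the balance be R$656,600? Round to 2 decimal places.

n = ln(656600/98000) / ln(1+0.104) = ln(6.70000) / 0.098940 = 19.2249 years

19.22 years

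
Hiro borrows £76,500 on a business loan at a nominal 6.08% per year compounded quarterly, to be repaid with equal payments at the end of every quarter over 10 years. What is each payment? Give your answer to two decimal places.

£2,566.52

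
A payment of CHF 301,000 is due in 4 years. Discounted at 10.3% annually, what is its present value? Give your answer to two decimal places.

CHF 203,359.49

PV = FV·(1+i)^(−n) = 301,000 × 0.675613 = 203,359.4908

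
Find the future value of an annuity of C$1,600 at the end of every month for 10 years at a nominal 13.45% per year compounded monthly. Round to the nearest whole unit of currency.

C$401,070

i = 0.1345/12 = 0.0112083 per month; n = 10·12 = 120.
FV = 1600 × [(1+0.0112083)^120 − 1] / 0.0112083 = 1600 × 250.668610 = 401,069.7768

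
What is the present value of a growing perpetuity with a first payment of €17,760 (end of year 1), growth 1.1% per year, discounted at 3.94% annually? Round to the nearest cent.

€625,352.11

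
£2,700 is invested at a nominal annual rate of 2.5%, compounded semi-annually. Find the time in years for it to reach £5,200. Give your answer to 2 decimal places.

26.38 years

Periodic rate i = 0.025/2 = 0.0125.
(1+i)^n = 5200/2700 = 1.92593, so n = ln 1.92593 / ln 1.0125 = 52.7596 half-years
= 52.7596/2 years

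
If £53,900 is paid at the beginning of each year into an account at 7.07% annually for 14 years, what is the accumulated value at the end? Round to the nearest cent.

£1,307,879.68

Accumulation factor s(14|0.0707) × (1+i) = 24.264929; FV = 53900 × 24.264929 = 1,307,879.6790
(annuity-due: payments at period start, so ×(1+i).)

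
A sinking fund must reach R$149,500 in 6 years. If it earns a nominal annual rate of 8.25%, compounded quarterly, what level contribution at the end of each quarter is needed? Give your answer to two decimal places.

R$4,876.86

i = 0.0825/4 = 0.020625 per quarter; n = 6·4 = 24.
FV-annuity factor = 30.654941; PMT = 149500 / 30.654941 = 4,876.8647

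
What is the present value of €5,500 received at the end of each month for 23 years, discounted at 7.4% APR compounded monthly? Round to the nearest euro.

Periodic rate i = 0.074/12 = 0.00616667; n = 23 × 12 = 276 periods.
PV = PMT · [1 − (1+i)^(−n)] / i = 5500 · 132.442074 = 728,431.4058

€728,431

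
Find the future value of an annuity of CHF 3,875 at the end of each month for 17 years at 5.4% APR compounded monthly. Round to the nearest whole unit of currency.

CHF 1,290,913

i = 0.054/12 = 0.0045 per month; n = 17·12 = 204.
Accumulation factor s(204|0.0045) = 333.138892; FV = 3875 × 333.138892 = 1,290,913.2053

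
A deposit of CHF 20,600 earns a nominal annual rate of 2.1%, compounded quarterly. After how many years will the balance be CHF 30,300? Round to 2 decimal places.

Periodic rate i = 0.021/4 = 0.00525.
(1+i)^n = 30300/20600 = 1.47087, so n = ln 1.47087 / ln 1.00525 = 73.6893 quarters
= 73.6893/4 years

18.42 years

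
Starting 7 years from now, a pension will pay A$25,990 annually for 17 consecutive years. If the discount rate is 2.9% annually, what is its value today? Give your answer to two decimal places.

Value one period before first payment (t=6): 25990 × [1 − (1+0.029)^(−17)] / 0.029 = 25990 × 13.272760 = 344,959.0440
Discount back 6 years: 344,959.0440 × (1+0.029)^(−6) = 344,959.0440 × 0.842379 = 290,586.4016

A$290,586.40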